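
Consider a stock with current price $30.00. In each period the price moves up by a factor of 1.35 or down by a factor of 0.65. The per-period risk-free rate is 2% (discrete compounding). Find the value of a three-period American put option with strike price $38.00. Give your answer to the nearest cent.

Risk-neutral probability p = (1 + 0.02 − 0.65)/(1.35 − 0.65) = 0.3700/0.7000 = 0.5286
Terminal stock prices: S_uuu = 73.81, S_uud = 35.54, S_udd = 17.11, S_ddd = 8.239
Terminal payoffs (K − S): max(-35.81, 0) = 0, max(2.461, 0) = 2.461, max(20.89, 0) = 20.89, max(29.76, 0) = 29.76
Node uu (S = 54.68): continuation = 1/1.02·[0.5286·0.0000 + 0.4714·2.4612] = 1.1376; exercise value = 0.0000 ≤ continuation, so V_uu = 1.1376
Node ud (S = 26.32): continuation = 1/1.02·[0.5286·2.4612 + 0.4714·20.8887] = 10.9299; exercise value = 11.6750 > continuation, so V_ud = 11.6750 (exercise)
Node dd (S = 12.68): continuation = 1/1.02·[0.5286·20.8887 + 0.4714·29.7613] = 24.5799; exercise value = 25.3250 > continuation, so V_dd = 25.3250 (exercise)
Node u (S = 40.5): continuation = 1/1.02·[0.5286·1.1376 + 0.4714·11.6750] = 5.9855; exercise value = 0.0000 ≤ continuation, so V_u = 5.9855
Node d (S = 19.5): continuation = 1/1.02·[0.5286·11.6750 + 0.4714·25.3250] = 17.7549; exercise value = 18.5000 > continuation, so V_d = 18.5000 (exercise)
Node 0 (S = 30): continuation = 1/1.02·[0.5286·5.9855 + 0.4714·18.5000] = 11.6521; exercise value = 8.0000 ≤ continuation, so V_0 = 11.6521

$11.65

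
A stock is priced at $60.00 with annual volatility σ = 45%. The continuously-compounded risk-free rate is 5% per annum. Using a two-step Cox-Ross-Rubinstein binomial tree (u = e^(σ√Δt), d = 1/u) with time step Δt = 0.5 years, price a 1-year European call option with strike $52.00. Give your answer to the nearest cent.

CRR parameters: u = e^(σ√Δt) = e^(0.45·√0.5) = 1.3746, d = 1/u = 0.7275
Per-period rate: rΔt = 0.05·0.5 = 0.025, so R = e^0.025 = 1.0253
Risk-neutral probability p = (e^0.025 − 0.7275)/(1.3746 − 0.7275) = 0.2979/0.6472 = 0.4602
Terminal stock prices: S_uu = 113.4, S_ud = 60, S_dd = 31.75
Terminal payoffs (S − K): max(61.38, 0) = 61.38, max(8, 0) = 8, max(-20.25, 0) = 0
Node u (S = 82.48): V_u = e^(−0.025)·[0.4602·61.3795 + 0.5398·8.0000] = 31.7628
Node d (S = 43.65): V_d = e^(−0.025)·[0.4602·8.0000 + 0.5398·0.0000] = 3.5909
Node 0 (S = 60): V_0 = e^(−0.025)·[0.4602·31.7628 + 0.5398·3.5909] = 16.1477

$16.15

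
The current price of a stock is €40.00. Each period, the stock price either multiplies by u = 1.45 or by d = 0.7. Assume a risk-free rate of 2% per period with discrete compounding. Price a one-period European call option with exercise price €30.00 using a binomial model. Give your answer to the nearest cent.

€11.71

Risk-neutral probability p = (1 + 0.02 − 0.7)/(1.45 − 0.7) = 0.3200/0.7500 = 0.4267
Terminal stock prices: S_u = 58, S_d = 28
Terminal payoffs (S − K): max(28, 0) = 28, max(-2, 0) = 0
Node 0 (S = 40): V_0 = 1/1.02·[0.4267·28.0000 + 0.5733·0.0000] = 11.7124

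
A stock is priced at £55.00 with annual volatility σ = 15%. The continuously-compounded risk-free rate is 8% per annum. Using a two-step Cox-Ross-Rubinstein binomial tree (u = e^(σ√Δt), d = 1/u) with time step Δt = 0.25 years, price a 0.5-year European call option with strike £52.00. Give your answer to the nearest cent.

CRR parameters: u = e^(σ√Δt) = e^(0.15·√0.25) = 1.0779, d = 1/u = 0.9277
Per-period rate: rΔt = 0.08·0.25 = 0.02, so R = e^0.02 = 1.0202
Risk-neutral probability p = (e^0.02 − 0.9277)/(1.0779 − 0.9277) = 0.0925/0.1501 = 0.6158
Terminal stock prices: S_uu = 63.9, S_ud = 55, S_dd = 47.34
Terminal payoffs (S − K): max(11.9, 0) = 11.9, max(3, 0) = 3, max(-4.661, 0) = 0
Node u (S = 59.28): V_u = e^(−0.02)·[0.6158·11.9009 + 0.3842·3.0000] = 8.3133
Node d (S = 51.03): V_d = e^(−0.02)·[0.6158·3.0000 + 0.3842·0.0000] = 1.8108
Node 0 (S = 55): V_0 = e^(−0.02)·[0.6158·8.3133 + 0.3842·1.8108] = 5.7000

£5.70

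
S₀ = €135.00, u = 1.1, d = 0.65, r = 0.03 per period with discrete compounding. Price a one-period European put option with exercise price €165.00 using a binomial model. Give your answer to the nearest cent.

Risk-neutral probability p = (1 + 0.03 − 0.65)/(1.1 − 0.65) = 0.3800/0.4500 = 0.8444
Terminal stock prices: S_u = 148.5, S_d = 87.75
Terminal payoffs (K − S): max(16.5, 0) = 16.5, max(77.25, 0) = 77.25
Node 0 (S = 135): V_0 = 1/1.03·[0.8444·16.5000 + 0.1556·77.2500] = 25.1942

€25.19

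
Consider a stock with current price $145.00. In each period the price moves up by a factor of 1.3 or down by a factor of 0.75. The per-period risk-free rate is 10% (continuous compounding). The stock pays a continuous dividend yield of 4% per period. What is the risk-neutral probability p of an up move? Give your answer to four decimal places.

Per-period risk-free factor R = e^0.1 = 1.1052; dividend-adjusted growth = e^(0.1−0.04) = 1.0618.
Risk-neutral probability p = (1.0618 − 0.75)/(1.3 − 0.75) = 0.3118/0.5500 = 0.5670

p = 0.5670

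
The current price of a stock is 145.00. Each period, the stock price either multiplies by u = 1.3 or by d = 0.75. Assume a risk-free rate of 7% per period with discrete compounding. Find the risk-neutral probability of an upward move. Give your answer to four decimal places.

Risk-neutral probability p = (1 + 0.07 − 0.75)/(1.3 − 0.75) = 0.3200/0.5500 = 0.5818

p = 0.5818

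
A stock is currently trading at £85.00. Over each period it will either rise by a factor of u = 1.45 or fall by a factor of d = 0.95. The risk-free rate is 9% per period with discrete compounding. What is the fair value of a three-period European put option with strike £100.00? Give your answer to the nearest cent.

£7.82

Risk-neutral probability p = (1 + 0.09 − 0.95)/(1.45 − 0.95) = 0.1400/0.5000 = 0.2800
Terminal stock prices: S_uuu = 259.1, S_uud = 169.8, S_udd = 111.2, S_ddd = 72.88
Terminal payoffs (K − S): max(-159.1, 0) = 0, max(-69.78, 0) = 0, max(-11.23, 0) = 0, max(27.12, 0) = 27.12
Node uu (S = 178.7): V_uu = 1/1.09·[0.2800·0.0000 + 0.7200·0.0000] = 0.0000
Node ud (S = 117.1): V_ud = 1/1.09·[0.2800·0.0000 + 0.7200·0.0000] = 0.0000
Node dd (S = 76.71): V_dd = 1/1.09·[0.2800·0.0000 + 0.7200·27.1231] = 17.9162
Node u (S = 123.2): V_u = 1/1.09·[0.2800·0.0000 + 0.7200·0.0000] = 0.0000
Node d (S = 80.75): V_d = 1/1.09·[0.2800·0.0000 + 0.7200·17.9162] = 11.8345
Node 0 (S = 85): V_0 = 1/1.09·[0.2800·0.0000 + 0.7200·11.8345] = 7.8173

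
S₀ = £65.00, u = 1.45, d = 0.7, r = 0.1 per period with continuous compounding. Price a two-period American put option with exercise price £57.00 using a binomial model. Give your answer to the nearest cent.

£4.78

Risk-neutral probability p = (e^0.1 − 0.7)/(1.45 − 0.7) = 0.4052/0.7500 = 0.5402
Terminal stock prices: S_uu = 136.7, S_ud = 65.97, S_dd = 31.85
Terminal payoffs (K − S): max(-79.66, 0) = 0, max(-8.975, 0) = 0, max(25.15, 0) = 25.15
Node u (S = 94.25): continuation = e^(−0.1)·[0.5402·0.0000 + 0.4598·0.0000] = 0.0000; exercise value = 0.0000 ≤ continuation, so V_u = 0.0000
Node d (S = 45.5): continuation = e^(−0.1)·[0.5402·0.0000 + 0.4598·25.1500] = 10.4629; exercise value = 11.5000 > continuation, so V_d = 11.5000 (exercise)
Node 0 (S = 65): continuation = e^(−0.1)·[0.5402·0.0000 + 0.4598·11.5000] = 4.7842; exercise value = 0.0000 ≤ continuation, so V_0 = 4.7842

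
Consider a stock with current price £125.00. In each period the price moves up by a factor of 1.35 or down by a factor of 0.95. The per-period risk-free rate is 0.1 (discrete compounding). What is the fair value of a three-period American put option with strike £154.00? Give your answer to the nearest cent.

Risk-neutral probability p = (1 + 0.1 − 0.95)/(1.35 − 0.95) = 0.1500/0.4000 = 0.3750
Terminal stock prices: S_uuu = 307.5, S_uud = 216.4, S_udd = 152.3, S_ddd = 107.2
Terminal payoffs (K − S): max(-153.5, 0) = 0, max(-62.42, 0) = 0, max(1.703, 0) = 1.703, max(46.83, 0) = 46.83
Node uu (S = 227.8): continuation = 1/1.1·[0.3750·0.0000 + 0.6250·0.0000] = 0.0000; exercise value = 0.0000 ≤ continuation, so V_uu = 0.0000
Node ud (S = 160.3): continuation = 1/1.1·[0.3750·0.0000 + 0.6250·1.7031] = 0.9677; exercise value = 0.0000 ≤ continuation, so V_ud = 0.9677
Node dd (S = 112.8): continuation = 1/1.1·[0.3750·1.7031 + 0.6250·46.8281] = 27.1875; exercise value = 41.1875 > continuation, so V_dd = 41.1875 (exercise)
Node u (S = 168.8): continuation = 1/1.1·[0.3750·0.0000 + 0.6250·0.9677] = 0.5498; exercise value = 0.0000 ≤ continuation, so V_u = 0.5498
Node d (S = 118.8): continuation = 1/1.1·[0.3750·0.9677 + 0.6250·41.1875] = 23.7319; exercise value = 35.2500 > continuation, so V_d = 35.2500 (exercise)
Node 0 (S = 125): continuation = 1/1.1·[0.3750·0.5498 + 0.6250·35.2500] = 20.2158; exercise value = 29.0000 > continuation, so V_0 = 29.0000 (exercise)

£29.00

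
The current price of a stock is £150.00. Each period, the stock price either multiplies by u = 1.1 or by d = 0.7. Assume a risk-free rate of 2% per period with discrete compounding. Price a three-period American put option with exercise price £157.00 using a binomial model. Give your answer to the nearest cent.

Risk-neutral probability p = (1 + 0.02 − 0.7)/(1.1 − 0.7) = 0.3200/0.4000 = 0.8000
Terminal stock prices: S_uuu = 199.7, S_uud = 127.1, S_udd = 80.85, S_ddd = 51.45
Terminal payoffs (K − S): max(-42.65, 0) = 0, max(29.95, 0) = 29.95, max(76.15, 0) = 76.15, max(105.6, 0) = 105.6
Node uu (S = 181.5): continuation = 1/1.02·[0.8000·0.0000 + 0.2000·29.9500] = 5.8725; exercise value = 0.0000 ≤ continuation, so V_uu = 5.8725
Node ud (S = 115.5): continuation = 1/1.02·[0.8000·29.9500 + 0.2000·76.1500] = 38.4216; exercise value = 41.5000 > continuation, so V_ud = 41.5000 (exercise)
Node dd (S = 73.5): continuation = 1/1.02·[0.8000·76.1500 + 0.2000·105.5500] = 80.4216; exercise value = 83.5000 > continuation, so V_dd = 83.5000 (exercise)
Node u (S = 165): continuation = 1/1.02·[0.8000·5.8725 + 0.2000·41.5000] = 12.7432; exercise value = 0.0000 ≤ continuation, so V_u = 12.7432
Node d (S = 105): continuation = 1/1.02·[0.8000·41.5000 + 0.2000·83.5000] = 48.9216; exercise value = 52.0000 > continuation, so V_d = 52.0000 (exercise)
Node 0 (S = 150): continuation = 1/1.02·[0.8000·12.7432 + 0.2000·52.0000] = 20.1907; exercise value = 7.0000 ≤ continuation, so V_0 = 20.1907

£20.19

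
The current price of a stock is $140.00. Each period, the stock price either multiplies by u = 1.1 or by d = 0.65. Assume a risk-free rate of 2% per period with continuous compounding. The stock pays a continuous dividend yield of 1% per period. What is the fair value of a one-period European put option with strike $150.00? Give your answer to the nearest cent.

$11.56

Per-period risk-free factor R = e^0.02 = 1.0202; dividend-adjusted growth = e^(0.02−0.01) = 1.0101.
Risk-neutral probability p = (1.0101 − 0.65)/(1.1 − 0.65) = 0.3601/0.4500 = 0.8001
Terminal stock prices: S_u = 154, S_d = 91
Terminal payoffs (K − S): max(-4, 0) = 0, max(59, 0) = 59
Node 0 (S = 140): V_0 = e^(−0.02)·[0.8001·0.0000 + 0.1999·59.0000] = 11.5599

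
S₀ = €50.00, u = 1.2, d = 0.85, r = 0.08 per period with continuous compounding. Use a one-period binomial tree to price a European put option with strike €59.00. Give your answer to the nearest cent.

€5.08

Risk-neutral probability p = (e^0.08 − 0.85)/(1.2 − 0.85) = 0.2333/0.3500 = 0.6665
Terminal stock prices: S_u = 60, S_d = 42.5
Terminal payoffs (K − S): max(-1, 0) = 0, max(16.5, 0) = 16.5
Node 0 (S = 50): V_0 = e^(−0.08)·[0.6665·0.0000 + 0.3335·16.5000] = 5.0792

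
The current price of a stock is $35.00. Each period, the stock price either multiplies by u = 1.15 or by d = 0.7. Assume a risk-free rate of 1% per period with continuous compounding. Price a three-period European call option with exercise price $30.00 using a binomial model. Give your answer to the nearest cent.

$8.41

Risk-neutral probability p = (e^0.01 − 0.7)/(1.15 − 0.7) = 0.3101/0.4500 = 0.6890
Terminal stock prices: S_uuu = 53.23, S_uud = 32.4, S_udd = 19.72, S_ddd = 12
Terminal payoffs (S − K): max(23.23, 0) = 23.23, max(2.401, 0) = 2.401, max(-10.28, 0) = 0, max(-18, 0) = 0
Node uu (S = 46.29): V_uu = e^(−0.01)·[0.6890·23.2306 + 0.3110·2.4012] = 16.5860
Node ud (S = 28.17): V_ud = e^(−0.01)·[0.6890·2.4012 + 0.3110·0.0000] = 1.6380
Node dd (S = 17.15): V_dd = e^(−0.01)·[0.6890·0.0000 + 0.3110·0.0000] = 0.0000
Node u (S = 40.25): V_u = e^(−0.01)·[0.6890·16.5860 + 0.3110·1.6380] = 11.8184
Node d (S = 24.5): V_d = e^(−0.01)·[0.6890·1.6380 + 0.3110·0.0000] = 1.1174
Node 0 (S = 35): V_0 = e^(−0.01)·[0.6890·11.8184 + 0.3110·1.1174] = 8.4059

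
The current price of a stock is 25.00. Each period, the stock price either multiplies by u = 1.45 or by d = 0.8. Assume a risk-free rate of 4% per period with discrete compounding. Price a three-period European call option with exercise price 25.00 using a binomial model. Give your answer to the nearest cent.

6.20

Risk-neutral probability p = (1 + 0.04 − 0.8)/(1.45 − 0.8) = 0.2400/0.6500 = 0.3692
Terminal stock prices: S_uuu = 76.22, S_uud = 42.05, S_udd = 23.2, S_ddd = 12.8
Terminal payoffs (S − K): max(51.22, 0) = 51.22, max(17.05, 0) = 17.05, max(-1.8, 0) = 0, max(-12.2, 0) = 0
Node uu (S = 52.56): V_uu = 1/1.04·[0.3692·51.2156 + 0.6308·17.0500] = 28.5240
Node ud (S = 29): V_ud = 1/1.04·[0.3692·17.0500 + 0.6308·0.0000] = 6.0533
Node dd (S = 16): V_dd = 1/1.04·[0.3692·0.0000 + 0.6308·0.0000] = 0.0000
Node u (S = 36.25): V_u = 1/1.04·[0.3692·28.5240 + 0.6308·6.0533] = 13.7982
Node d (S = 20): V_d = 1/1.04·[0.3692·6.0533 + 0.6308·0.0000] = 2.1491
Node 0 (S = 25): V_0 = 1/1.04·[0.3692·13.7982 + 0.6308·2.1491] = 6.2022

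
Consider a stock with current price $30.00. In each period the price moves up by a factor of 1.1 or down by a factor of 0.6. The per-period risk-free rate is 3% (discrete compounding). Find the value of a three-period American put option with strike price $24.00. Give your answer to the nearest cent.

$1.50

Risk-neutral probability p = (1 + 0.03 − 0.6)/(1.1 − 0.6) = 0.4300/0.5000 = 0.8600
Terminal stock prices: S_uuu = 39.93, S_uud = 21.78, S_udd = 11.88, S_ddd = 6.48
Terminal payoffs (K − S): max(-15.93, 0) = 0, max(2.22, 0) = 2.22, max(12.12, 0) = 12.12, max(17.52, 0) = 17.52
Node uu (S = 36.3): continuation = 1/1.03·[0.8600·0.0000 + 0.1400·2.2200] = 0.3017; exercise value = 0.0000 ≤ continuation, so V_uu = 0.3017
Node ud (S = 19.8): continuation = 1/1.03·[0.8600·2.2200 + 0.1400·12.1200] = 3.5010; exercise value = 4.2000 > continuation, so V_ud = 4.2000 (exercise)
Node dd (S = 10.8): continuation = 1/1.03·[0.8600·12.1200 + 0.1400·17.5200] = 12.5010; exercise value = 13.2000 > continuation, so V_dd = 13.2000 (exercise)
Node u (S = 33): continuation = 1/1.03·[0.8600·0.3017 + 0.1400·4.2000] = 0.8228; exercise value = 0.0000 ≤ continuation, so V_u = 0.8228
Node d (S = 18): continuation = 1/1.03·[0.8600·4.2000 + 0.1400·13.2000] = 5.3010; exercise value = 6.0000 > continuation, so V_d = 6.0000 (exercise)
Node 0 (S = 30): continuation = 1/1.03·[0.8600·0.8228 + 0.1400·6.0000] = 1.5025; exercise value = 0.0000 ≤ continuation, so V_0 = 1.5025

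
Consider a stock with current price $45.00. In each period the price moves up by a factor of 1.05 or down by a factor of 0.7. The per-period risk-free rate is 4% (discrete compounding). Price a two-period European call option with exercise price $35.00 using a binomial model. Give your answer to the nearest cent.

$12.75

Risk-neutral probability p = (1 + 0.04 − 0.7)/(1.05 − 0.7) = 0.3400/0.3500 = 0.9714
Terminal stock prices: S_uu = 49.61, S_ud = 33.07, S_dd = 22.05
Terminal payoffs (S − K): max(14.61, 0) = 14.61, max(-1.925, 0) = 0, max(-12.95, 0) = 0
Node u (S = 47.25): V_u = 1/1.04·[0.9714·14.6125 + 0.0286·0.0000] = 13.6490
Node d (S = 31.5): V_d = 1/1.04·[0.9714·0.0000 + 0.0286·0.0000] = 0.0000
Node 0 (S = 45): V_0 = 1/1.04·[0.9714·13.6490 + 0.0286·0.0000] = 12.7491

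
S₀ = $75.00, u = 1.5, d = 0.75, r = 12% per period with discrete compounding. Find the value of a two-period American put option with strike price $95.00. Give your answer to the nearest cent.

Risk-neutral probability p = (1 + 0.12 − 0.75)/(1.5 − 0.75) = 0.3700/0.7500 = 0.4933
Terminal stock prices: S_uu = 168.8, S_ud = 84.38, S_dd = 42.19
Terminal payoffs (K − S): max(-73.75, 0) = 0, max(10.62, 0) = 10.62, max(52.81, 0) = 52.81
Node u (S = 112.5): continuation = 1/1.12·[0.4933·0.0000 + 0.5067·10.6250] = 4.8065; exercise value = 0.0000 ≤ continuation, so V_u = 4.8065
Node d (S = 56.25): continuation = 1/1.12·[0.4933·10.6250 + 0.5067·52.8125] = 28.5714; exercise value = 38.7500 > continuation, so V_d = 38.7500 (exercise)
Node 0 (S = 75): continuation = 1/1.12·[0.4933·4.8065 + 0.5067·38.7500] = 19.6469; exercise value = 20.0000 > continuation, so V_0 = 20.0000 (exercise)

$20.00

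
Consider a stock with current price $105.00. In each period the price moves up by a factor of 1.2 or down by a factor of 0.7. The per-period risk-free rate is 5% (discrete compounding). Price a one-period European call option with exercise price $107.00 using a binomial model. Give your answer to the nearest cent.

$12.67

Risk-neutral probability p = (1 + 0.05 − 0.7)/(1.2 − 0.7) = 0.3500/0.5000 = 0.7000
Terminal stock prices: S_u = 126, S_d = 73.5
Terminal payoffs (S − K): max(19, 0) = 19, max(-33.5, 0) = 0
Node 0 (S = 105): V_0 = 1/1.05·[0.7000·19.0000 + 0.3000·0.0000] = 12.6667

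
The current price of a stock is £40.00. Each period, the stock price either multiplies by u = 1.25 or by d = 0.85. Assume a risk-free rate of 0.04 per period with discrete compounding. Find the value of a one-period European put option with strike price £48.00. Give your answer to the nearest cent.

£7.07

Risk-neutral probability p = (1 + 0.04 − 0.85)/(1.25 − 0.85) = 0.1900/0.4000 = 0.4750
Terminal stock prices: S_u = 50, S_d = 34
Terminal payoffs (K − S): max(-2, 0) = 0, max(14, 0) = 14
Node 0 (S = 40): V_0 = 1/1.04·[0.4750·0.0000 + 0.5250·14.0000] = 7.0673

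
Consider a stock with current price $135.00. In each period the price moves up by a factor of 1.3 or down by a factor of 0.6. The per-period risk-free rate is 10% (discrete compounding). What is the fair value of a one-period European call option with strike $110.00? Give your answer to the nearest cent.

Risk-neutral probability p = (1 + 0.1 − 0.6)/(1.3 − 0.6) = 0.5000/0.7000 = 0.7143
Terminal stock prices: S_u = 175.5, S_d = 81
Terminal payoffs (S − K): max(65.5, 0) = 65.5, max(-29, 0) = 0
Node 0 (S = 135): V_0 = 1/1.1·[0.7143·65.5000 + 0.2857·0.0000] = 42.5325

$42.53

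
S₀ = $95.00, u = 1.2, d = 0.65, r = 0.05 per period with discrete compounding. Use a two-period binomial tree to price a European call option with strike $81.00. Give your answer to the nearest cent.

$26.77

Risk-neutral probability p = (1 + 0.05 − 0.65)/(1.2 − 0.65) = 0.4000/0.5500 = 0.7273
Terminal stock prices: S_uu = 136.8, S_ud = 74.1, S_dd = 40.14
Terminal payoffs (S − K): max(55.8, 0) = 55.8, max(-6.9, 0) = 0, max(-40.86, 0) = 0
Node u (S = 114): V_u = 1/1.05·[0.7273·55.8000 + 0.2727·0.0000] = 38.6494
Node d (S = 61.75): V_d = 1/1.05·[0.7273·0.0000 + 0.2727·0.0000] = 0.0000
Node 0 (S = 95): V_0 = 1/1.05·[0.7273·38.6494 + 0.2727·0.0000] = 26.7701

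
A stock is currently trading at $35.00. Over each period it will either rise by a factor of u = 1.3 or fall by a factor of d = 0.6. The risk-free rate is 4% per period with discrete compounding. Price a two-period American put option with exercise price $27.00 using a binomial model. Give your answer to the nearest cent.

Risk-neutral probability p = (1 + 0.04 − 0.6)/(1.3 − 0.6) = 0.4400/0.7000 = 0.6286
Terminal stock prices: S_uu = 59.15, S_ud = 27.3, S_dd = 12.6
Terminal payoffs (K − S): max(-32.15, 0) = 0, max(-0.3, 0) = 0, max(14.4, 0) = 14.4
Node u (S = 45.5): continuation = 1/1.04·[0.6286·0.0000 + 0.3714·0.0000] = 0.0000; exercise value = 0.0000 ≤ continuation, so V_u = 0.0000
Node d (S = 21): continuation = 1/1.04·[0.6286·0.0000 + 0.3714·14.4000] = 5.1429; exercise value = 6.0000 > continuation, so V_d = 6.0000 (exercise)
Node 0 (S = 35): continuation = 1/1.04·[0.6286·0.0000 + 0.3714·6.0000] = 2.1429; exercise value = 0.0000 ≤ continuation, so V_0 = 2.1429

$2.14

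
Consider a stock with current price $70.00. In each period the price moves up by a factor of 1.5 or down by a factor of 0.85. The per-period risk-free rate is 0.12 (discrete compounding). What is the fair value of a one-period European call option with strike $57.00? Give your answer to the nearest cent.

$19.11

Risk-neutral probability p = (1 + 0.12 − 0.85)/(1.5 − 0.85) = 0.2700/0.6500 = 0.4154
Terminal stock prices: S_u = 105, S_d = 59.5
Terminal payoffs (S − K): max(48, 0) = 48, max(2.5, 0) = 2.5
Node 0 (S = 70): V_0 = 1/1.12·[0.4154·48.0000 + 0.5846·2.5000] = 19.1071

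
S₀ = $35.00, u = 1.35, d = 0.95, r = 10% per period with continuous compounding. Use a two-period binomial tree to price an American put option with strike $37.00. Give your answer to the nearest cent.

$2.08

Risk-neutral probability p = (e^0.1 − 0.95)/(1.35 − 0.95) = 0.1552/0.4000 = 0.3879
Terminal stock prices: S_uu = 63.79, S_ud = 44.89, S_dd = 31.59
Terminal payoffs (K − S): max(-26.79, 0) = 0, max(-7.887, 0) = 0, max(5.413, 0) = 5.413
Node u (S = 47.25): continuation = e^(−0.1)·[0.3879·0.0000 + 0.6121·0.0000] = 0.0000; exercise value = 0.0000 ≤ continuation, so V_u = 0.0000
Node d (S = 33.25): continuation = e^(−0.1)·[0.3879·0.0000 + 0.6121·5.4125] = 2.9976; exercise value = 3.7500 > continuation, so V_d = 3.7500 (exercise)
Node 0 (S = 35): continuation = e^(−0.1)·[0.3879·0.0000 + 0.6121·3.7500] = 2.0768; exercise value = 2.0000 ≤ continuation, so V_0 = 2.0768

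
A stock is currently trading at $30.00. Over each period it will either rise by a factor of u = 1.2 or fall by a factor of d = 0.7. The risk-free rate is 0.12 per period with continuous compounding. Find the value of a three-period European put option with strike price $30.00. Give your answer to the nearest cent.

$0.51

Risk-neutral probability p = (e^0.12 − 0.7)/(1.2 − 0.7) = 0.4275/0.5000 = 0.8550
Terminal stock prices: S_uuu = 51.84, S_uud = 30.24, S_udd = 17.64, S_ddd = 10.29
Terminal payoffs (K − S): max(-21.84, 0) = 0, max(-0.24, 0) = 0, max(12.36, 0) = 12.36, max(19.71, 0) = 19.71
Node uu (S = 43.2): V_uu = e^(−0.12)·[0.8550·0.0000 + 0.1450·0.0000] = 0.0000
Node ud (S = 25.2): V_ud = e^(−0.12)·[0.8550·0.0000 + 0.1450·12.3600] = 1.5896
Node dd (S = 14.7): V_dd = e^(−0.12)·[0.8550·12.3600 + 0.1450·19.7100] = 11.9076
Node u (S = 36): V_u = e^(−0.12)·[0.8550·0.0000 + 0.1450·1.5896] = 0.2044
Node d (S = 21): V_d = e^(−0.12)·[0.8550·1.5896 + 0.1450·11.9076] = 2.7368
Node 0 (S = 30): V_0 = e^(−0.12)·[0.8550·0.2044 + 0.1450·2.7368] = 0.5070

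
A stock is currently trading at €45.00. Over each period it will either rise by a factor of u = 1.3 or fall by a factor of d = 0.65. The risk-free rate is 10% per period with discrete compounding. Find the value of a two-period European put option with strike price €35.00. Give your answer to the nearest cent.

Risk-neutral probability p = (1 + 0.1 − 0.65)/(1.3 − 0.65) = 0.4500/0.6500 = 0.6923
Terminal stock prices: S_uu = 76.05, S_ud = 38.02, S_dd = 19.01
Terminal payoffs (K − S): max(-41.05, 0) = 0, max(-3.025, 0) = 0, max(15.99, 0) = 15.99
Node u (S = 58.5): V_u = 1/1.1·[0.6923·0.0000 + 0.3077·0.0000] = 0.0000
Node d (S = 29.25): V_d = 1/1.1·[0.6923·0.0000 + 0.3077·15.9875] = 4.4720
Node 0 (S = 45): V_0 = 1/1.1·[0.6923·0.0000 + 0.3077·4.4720] = 1.2509

€1.25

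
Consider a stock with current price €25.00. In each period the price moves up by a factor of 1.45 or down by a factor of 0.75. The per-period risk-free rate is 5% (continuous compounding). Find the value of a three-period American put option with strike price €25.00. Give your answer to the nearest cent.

€4.32

Risk-neutral probability p = (e^0.05 − 0.75)/(1.45 − 0.75) = 0.3013/0.7000 = 0.4304
Terminal stock prices: S_uuu = 76.22, S_uud = 39.42, S_udd = 20.39, S_ddd = 10.55
Terminal payoffs (K − S): max(-51.22, 0) = 0, max(-14.42, 0) = 0, max(4.609, 0) = 4.609, max(14.45, 0) = 14.45
Node uu (S = 52.56): continuation = e^(−0.05)·[0.4304·0.0000 + 0.5696·0.0000] = 0.0000; exercise value = 0.0000 ≤ continuation, so V_uu = 0.0000
Node ud (S = 27.19): continuation = e^(−0.05)·[0.4304·0.0000 + 0.5696·4.6094] = 2.4975; exercise value = 0.0000 ≤ continuation, so V_ud = 2.4975
Node dd (S = 14.06): continuation = e^(−0.05)·[0.4304·4.6094 + 0.5696·14.4531] = 9.7182; exercise value = 10.9375 > continuation, so V_dd = 10.9375 (exercise)
Node u (S = 36.25): continuation = e^(−0.05)·[0.4304·0.0000 + 0.5696·2.4975] = 1.3532; exercise value = 0.0000 ≤ continuation, so V_u = 1.3532
Node d (S = 18.75): continuation = e^(−0.05)·[0.4304·2.4975 + 0.5696·10.9375] = 6.9488; exercise value = 6.2500 ≤ continuation, so V_d = 6.9488
Node 0 (S = 25): continuation = e^(−0.05)·[0.4304·1.3532 + 0.5696·6.9488] = 4.3191; exercise value = 0.0000 ≤ continuation, so V_0 = 4.3191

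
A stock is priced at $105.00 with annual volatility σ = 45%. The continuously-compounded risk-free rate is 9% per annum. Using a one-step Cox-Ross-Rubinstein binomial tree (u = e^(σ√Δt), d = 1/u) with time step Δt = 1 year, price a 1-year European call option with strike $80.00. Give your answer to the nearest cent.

$37.96

CRR parameters: u = e^(σ√Δt) = e^(0.45·√1) = 1.5683, d = 1/u = 0.6376
Per-period rate: rΔt = 0.09·1 = 0.09, so R = e^0.09 = 1.0942
Risk-neutral probability p = (e^0.09 − 0.6376)/(1.5683 − 0.6376) = 0.4565/0.9307 = 0.4905
Terminal stock prices: S_u = 164.7, S_d = 66.95
Terminal payoffs (S − K): max(84.67, 0) = 84.67, max(-13.05, 0) = 0
Node 0 (S = 105): V_0 = e^(−0.09)·[0.4905·84.6728 + 0.5095·0.0000] = 37.9612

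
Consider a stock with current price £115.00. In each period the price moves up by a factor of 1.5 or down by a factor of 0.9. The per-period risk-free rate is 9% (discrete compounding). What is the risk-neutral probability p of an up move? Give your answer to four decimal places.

p = 0.3167

Risk-neutral probability p = (1 + 0.09 − 0.9)/(1.5 − 0.9) = 0.1900/0.6000 = 0.3167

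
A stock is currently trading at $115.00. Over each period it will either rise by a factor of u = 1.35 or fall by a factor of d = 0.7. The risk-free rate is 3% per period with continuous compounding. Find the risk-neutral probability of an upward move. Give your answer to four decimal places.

Risk-neutral probability p = (e^0.03 − 0.7)/(1.35 − 0.7) = 0.3305/0.6500 = 0.5084

p = 0.5084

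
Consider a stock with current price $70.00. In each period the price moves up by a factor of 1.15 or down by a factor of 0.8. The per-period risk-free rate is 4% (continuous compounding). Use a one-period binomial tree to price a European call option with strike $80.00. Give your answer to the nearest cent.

$0.33

Risk-neutral probability p = (e^0.04 − 0.8)/(1.15 − 0.8) = 0.2408/0.3500 = 0.6880
Terminal stock prices: S_u = 80.5, S_d = 56
Terminal payoffs (S − K): max(0.5, 0) = 0.5, max(-24, 0) = 0
Node 0 (S = 70): V_0 = e^(−0.04)·[0.6880·0.5000 + 0.3120·0.0000] = 0.3305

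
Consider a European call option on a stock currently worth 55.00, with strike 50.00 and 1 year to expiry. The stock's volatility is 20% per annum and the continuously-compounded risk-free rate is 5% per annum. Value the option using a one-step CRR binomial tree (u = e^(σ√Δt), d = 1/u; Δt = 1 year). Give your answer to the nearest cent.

9.44

CRR parameters: u = e^(σ√Δt) = e^(0.2·√1) = 1.2214, d = 1/u = 0.8187
Per-period rate: rΔt = 0.05·1 = 0.05, so R = e^0.05 = 1.0513
Risk-neutral probability p = (e^0.05 − 0.8187)/(1.2214 − 0.8187) = 0.2325/0.4027 = 0.5775
Terminal stock prices: S_u = 67.18, S_d = 45.03
Terminal payoffs (S − K): max(17.18, 0) = 17.18, max(-4.97, 0) = 0
Node 0 (S = 55): V_0 = e^(−0.05)·[0.5775·17.1772 + 0.4225·0.0000] = 9.4359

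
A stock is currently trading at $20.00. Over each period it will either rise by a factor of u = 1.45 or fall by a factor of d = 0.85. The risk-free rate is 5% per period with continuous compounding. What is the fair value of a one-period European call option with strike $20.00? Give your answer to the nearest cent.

$2.87

Risk-neutral probability p = (e^0.05 − 0.85)/(1.45 − 0.85) = 0.2013/0.6000 = 0.3355
Terminal stock prices: S_u = 29, S_d = 17
Terminal payoffs (S − K): max(9, 0) = 9, max(-3, 0) = 0
Node 0 (S = 20): V_0 = e^(−0.05)·[0.3355·9.0000 + 0.6645·0.0000] = 2.8718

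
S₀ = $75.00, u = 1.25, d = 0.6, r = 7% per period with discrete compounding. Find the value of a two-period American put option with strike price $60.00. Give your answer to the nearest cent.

$4.54

Risk-neutral probability p = (1 + 0.07 − 0.6)/(1.25 − 0.6) = 0.4700/0.6500 = 0.7231
Terminal stock prices: S_uu = 117.2, S_ud = 56.25, S_dd = 27
Terminal payoffs (K − S): max(-57.19, 0) = 0, max(3.75, 0) = 3.75, max(33, 0) = 33
Node u (S = 93.75): continuation = 1/1.07·[0.7231·0.0000 + 0.2769·3.7500] = 0.9705; exercise value = 0.0000 ≤ continuation, so V_u = 0.9705
Node d (S = 45): continuation = 1/1.07·[0.7231·3.7500 + 0.2769·33.0000] = 11.0748; exercise value = 15.0000 > continuation, so V_d = 15.0000 (exercise)
Node 0 (S = 75): continuation = 1/1.07·[0.7231·0.9705 + 0.2769·15.0000] = 4.5380; exercise value = 0.0000 ≤ continuation, so V_0 = 4.5380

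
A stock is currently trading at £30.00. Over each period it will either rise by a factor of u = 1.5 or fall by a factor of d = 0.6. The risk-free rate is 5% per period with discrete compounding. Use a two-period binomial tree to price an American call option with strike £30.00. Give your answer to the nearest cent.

£8.50

Risk-neutral probability p = (1 + 0.05 − 0.6)/(1.5 − 0.6) = 0.4500/0.9000 = 0.5000
Terminal stock prices: S_uu = 67.5, S_ud = 27, S_dd = 10.8
Terminal payoffs (S − K): max(37.5, 0) = 37.5, max(-3, 0) = 0, max(-19.2, 0) = 0
Node u (S = 45): continuation = 1/1.05·[0.5000·37.5000 + 0.5000·0.0000] = 17.8571; exercise value = 15.0000 ≤ continuation, so V_u = 17.8571
Node d (S = 18): continuation = 1/1.05·[0.5000·0.0000 + 0.5000·0.0000] = 0.0000; exercise value = 0.0000 ≤ continuation, so V_d = 0.0000
Node 0 (S = 30): continuation = 1/1.05·[0.5000·17.8571 + 0.5000·0.0000] = 8.5034; exercise value = 0.0000 ≤ continuation, so V_0 = 8.5034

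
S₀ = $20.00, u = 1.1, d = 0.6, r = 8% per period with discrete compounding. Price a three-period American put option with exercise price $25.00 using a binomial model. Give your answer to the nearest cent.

Risk-neutral probability p = (1 + 0.08 − 0.6)/(1.1 − 0.6) = 0.4800/0.5000 = 0.9600
Terminal stock prices: S_uuu = 26.62, S_uud = 14.52, S_udd = 7.92, S_ddd = 4.32
Terminal payoffs (K − S): max(-1.62, 0) = 0, max(10.48, 0) = 10.48, max(17.08, 0) = 17.08, max(20.68, 0) = 20.68
Node uu (S = 24.2): continuation = 1/1.08·[0.9600·0.0000 + 0.0400·10.4800] = 0.3881; exercise value = 0.8000 > continuation, so V_uu = 0.8000 (exercise)
Node ud (S = 13.2): continuation = 1/1.08·[0.9600·10.4800 + 0.0400·17.0800] = 9.9481; exercise value = 11.8000 > continuation, so V_ud = 11.8000 (exercise)
Node dd (S = 7.2): continuation = 1/1.08·[0.9600·17.0800 + 0.0400·20.6800] = 15.9481; exercise value = 17.8000 > continuation, so V_dd = 17.8000 (exercise)
Node u (S = 22): continuation = 1/1.08·[0.9600·0.8000 + 0.0400·11.8000] = 1.1481; exercise value = 3.0000 > continuation, so V_u = 3.0000 (exercise)
Node d (S = 12): continuation = 1/1.08·[0.9600·11.8000 + 0.0400·17.8000] = 11.1481; exercise value = 13.0000 > continuation, so V_d = 13.0000 (exercise)
Node 0 (S = 20): continuation = 1/1.08·[0.9600·3.0000 + 0.0400·13.0000] = 3.1481; exercise value = 5.0000 > continuation, so V_0 = 5.0000 (exercise)

$5.00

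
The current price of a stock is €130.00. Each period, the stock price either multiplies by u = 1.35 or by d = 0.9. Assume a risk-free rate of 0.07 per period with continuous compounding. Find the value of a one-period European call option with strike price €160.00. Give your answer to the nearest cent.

€5.54

Risk-neutral probability p = (e^0.07 − 0.9)/(1.35 − 0.9) = 0.1725/0.4500 = 0.3834
Terminal stock prices: S_u = 175.5, S_d = 117
Terminal payoffs (S − K): max(15.5, 0) = 15.5, max(-43, 0) = 0
Node 0 (S = 130): V_0 = e^(−0.07)·[0.3834·15.5000 + 0.6166·0.0000] = 5.5402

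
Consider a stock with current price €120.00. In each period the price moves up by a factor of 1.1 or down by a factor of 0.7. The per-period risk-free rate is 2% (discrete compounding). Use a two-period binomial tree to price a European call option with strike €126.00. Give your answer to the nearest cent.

Risk-neutral probability p = (1 + 0.02 − 0.7)/(1.1 − 0.7) = 0.3200/0.4000 = 0.8000
Terminal stock prices: S_uu = 145.2, S_ud = 92.4, S_dd = 58.8
Terminal payoffs (S − K): max(19.2, 0) = 19.2, max(-33.6, 0) = 0, max(-67.2, 0) = 0
Node u (S = 132): V_u = 1/1.02·[0.8000·19.2000 + 0.2000·0.0000] = 15.0588
Node d (S = 84): V_d = 1/1.02·[0.8000·0.0000 + 0.2000·0.0000] = 0.0000
Node 0 (S = 120): V_0 = 1/1.02·[0.8000·15.0588 + 0.2000·0.0000] = 11.8108

€11.81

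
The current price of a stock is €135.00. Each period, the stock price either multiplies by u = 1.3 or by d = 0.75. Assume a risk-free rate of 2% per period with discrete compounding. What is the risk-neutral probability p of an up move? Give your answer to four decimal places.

Risk-neutral probability p = (1 + 0.02 − 0.75)/(1.3 − 0.75) = 0.2700/0.5500 = 0.4909

p = 0.4909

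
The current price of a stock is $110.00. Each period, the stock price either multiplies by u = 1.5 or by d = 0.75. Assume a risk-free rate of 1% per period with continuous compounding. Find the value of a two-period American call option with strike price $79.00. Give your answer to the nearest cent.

Risk-neutral probability p = (e^0.01 − 0.75)/(1.5 − 0.75) = 0.2601/0.7500 = 0.3467
Terminal stock prices: S_uu = 247.5, S_ud = 123.8, S_dd = 61.88
Terminal payoffs (S − K): max(168.5, 0) = 168.5, max(44.75, 0) = 44.75, max(-17.12, 0) = 0
Node u (S = 165): continuation = e^(−0.01)·[0.3467·168.5000 + 0.6533·44.7500] = 86.7861; exercise value = 86.0000 ≤ continuation, so V_u = 86.7861
Node d (S = 82.5): continuation = e^(−0.01)·[0.3467·44.7500 + 0.6533·0.0000] = 15.3619; exercise value = 3.5000 ≤ continuation, so V_d = 15.3619
Node 0 (S = 110): continuation = e^(−0.01)·[0.3467·86.7861 + 0.6533·15.3619] = 39.7278; exercise value = 31.0000 ≤ continuation, so V_0 = 39.7278

$39.73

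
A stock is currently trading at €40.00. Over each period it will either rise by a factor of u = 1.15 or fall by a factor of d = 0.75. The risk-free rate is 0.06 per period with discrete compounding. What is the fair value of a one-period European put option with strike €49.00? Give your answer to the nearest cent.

€6.23

Risk-neutral probability p = (1 + 0.06 − 0.75)/(1.15 − 0.75) = 0.3100/0.4000 = 0.7750
Terminal stock prices: S_u = 46, S_d = 30
Terminal payoffs (K − S): max(3, 0) = 3, max(19, 0) = 19
Node 0 (S = 40): V_0 = 1/1.06·[0.7750·3.0000 + 0.2250·19.0000] = 6.2264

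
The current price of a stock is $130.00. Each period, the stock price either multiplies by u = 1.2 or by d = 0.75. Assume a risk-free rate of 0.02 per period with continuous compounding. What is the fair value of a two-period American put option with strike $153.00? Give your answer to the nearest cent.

$30.03

Risk-neutral probability p = (e^0.02 − 0.75)/(1.2 − 0.75) = 0.2702/0.4500 = 0.6004
Terminal stock prices: S_uu = 187.2, S_ud = 117, S_dd = 73.12
Terminal payoffs (K − S): max(-34.2, 0) = 0, max(36, 0) = 36, max(79.88, 0) = 79.88
Node u (S = 156): continuation = e^(−0.02)·[0.6004·0.0000 + 0.3996·36.0000] = 14.0991; exercise value = 0.0000 ≤ continuation, so V_u = 14.0991
Node d (S = 97.5): continuation = e^(−0.02)·[0.6004·36.0000 + 0.3996·79.8750] = 52.4704; exercise value = 55.5000 > continuation, so V_d = 55.5000 (exercise)
Node 0 (S = 130): continuation = e^(−0.02)·[0.6004·14.0991 + 0.3996·55.5000] = 30.0342; exercise value = 23.0000 ≤ continuation, so V_0 = 30.0342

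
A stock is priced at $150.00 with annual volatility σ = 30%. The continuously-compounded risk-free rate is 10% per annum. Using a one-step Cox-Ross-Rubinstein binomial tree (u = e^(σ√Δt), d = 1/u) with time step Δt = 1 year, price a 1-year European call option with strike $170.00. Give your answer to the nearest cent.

CRR parameters: u = e^(σ√Δt) = e^(0.3·√1) = 1.3499, d = 1/u = 0.7408
Per-period rate: rΔt = 0.1·1 = 0.1, so R = e^0.1 = 1.1052
Risk-neutral probability p = (e^0.1 − 0.7408)/(1.3499 − 0.7408) = 0.3644/0.6090 = 0.5982
Terminal stock prices: S_u = 202.5, S_d = 111.1
Terminal payoffs (S − K): max(32.48, 0) = 32.48, max(-58.88, 0) = 0
Node 0 (S = 150): V_0 = e^(−0.1)·[0.5982·32.4788 + 0.4018·0.0000] = 17.5811

$17.58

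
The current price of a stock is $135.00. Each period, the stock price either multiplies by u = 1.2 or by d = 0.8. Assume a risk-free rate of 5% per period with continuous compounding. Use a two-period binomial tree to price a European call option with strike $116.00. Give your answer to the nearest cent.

$33.74

Risk-neutral probability p = (e^0.05 − 0.8)/(1.2 − 0.8) = 0.2513/0.4000 = 0.6282
Terminal stock prices: S_uu = 194.4, S_ud = 129.6, S_dd = 86.4
Terminal payoffs (S − K): max(78.4, 0) = 78.4, max(13.6, 0) = 13.6, max(-29.6, 0) = 0
Node u (S = 162): V_u = e^(−0.05)·[0.6282·78.4000 + 0.3718·13.6000] = 51.6574
Node d (S = 108): V_d = e^(−0.05)·[0.6282·13.6000 + 0.3718·0.0000] = 8.1266
Node 0 (S = 135): V_0 = e^(−0.05)·[0.6282·51.6574 + 0.3718·8.1266] = 33.7417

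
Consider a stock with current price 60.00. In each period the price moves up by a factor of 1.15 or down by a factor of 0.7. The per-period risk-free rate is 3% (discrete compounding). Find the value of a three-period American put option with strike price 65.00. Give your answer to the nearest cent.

Risk-neutral probability p = (1 + 0.03 − 0.7)/(1.15 − 0.7) = 0.3300/0.4500 = 0.7333
Terminal stock prices: S_uuu = 91.25, S_uud = 55.54, S_udd = 33.81, S_ddd = 20.58
Terminal payoffs (K − S): max(-26.25, 0) = 0, max(9.455, 0) = 9.455, max(31.19, 0) = 31.19, max(44.42, 0) = 44.42
Node uu (S = 79.35): continuation = 1/1.03·[0.7333·0.0000 + 0.2667·9.4550] = 2.4479; exercise value = 0.0000 ≤ continuation, so V_uu = 2.4479
Node ud (S = 48.3): continuation = 1/1.03·[0.7333·9.4550 + 0.2667·31.1900] = 14.8068; exercise value = 16.7000 > continuation, so V_ud = 16.7000 (exercise)
Node dd (S = 29.4): continuation = 1/1.03·[0.7333·31.1900 + 0.2667·44.4200] = 33.7068; exercise value = 35.6000 > continuation, so V_dd = 35.6000 (exercise)
Node u (S = 69): continuation = 1/1.03·[0.7333·2.4479 + 0.2667·16.7000] = 6.0665; exercise value = 0.0000 ≤ continuation, so V_u = 6.0665
Node d (S = 42): continuation = 1/1.03·[0.7333·16.7000 + 0.2667·35.6000] = 21.1068; exercise value = 23.0000 > continuation, so V_d = 23.0000 (exercise)
Node 0 (S = 60): continuation = 1/1.03·[0.7333·6.0665 + 0.2667·23.0000] = 10.2739; exercise value = 5.0000 ≤ continuation, so V_0 = 10.2739

10.27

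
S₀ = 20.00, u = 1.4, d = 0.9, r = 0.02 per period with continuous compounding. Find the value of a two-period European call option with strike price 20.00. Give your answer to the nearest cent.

Risk-neutral probability p = (e^0.02 − 0.9)/(1.4 − 0.9) = 0.1202/0.5000 = 0.2404
Terminal stock prices: S_uu = 39.2, S_ud = 25.2, S_dd = 16.2
Terminal payoffs (S − K): max(19.2, 0) = 19.2, max(5.2, 0) = 5.2, max(-3.8, 0) = 0
Node u (S = 28): V_u = e^(−0.02)·[0.2404·19.2000 + 0.7596·5.2000] = 8.3960
Node d (S = 18): V_d = e^(−0.02)·[0.2404·5.2000 + 0.7596·0.0000] = 1.2253
Node 0 (S = 20): V_0 = e^(−0.02)·[0.2404·8.3960 + 0.7596·1.2253] = 2.8908

2.89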